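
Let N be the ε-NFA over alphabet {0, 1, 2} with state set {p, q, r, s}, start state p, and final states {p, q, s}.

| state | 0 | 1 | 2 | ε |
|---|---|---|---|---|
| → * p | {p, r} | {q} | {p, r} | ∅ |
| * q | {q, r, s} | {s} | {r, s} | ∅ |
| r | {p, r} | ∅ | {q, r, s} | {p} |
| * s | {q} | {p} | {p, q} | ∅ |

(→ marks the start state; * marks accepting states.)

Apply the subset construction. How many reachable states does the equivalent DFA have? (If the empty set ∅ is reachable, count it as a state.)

Start state of the DFA: {p} (ε-closure of the NFA start).
{p} --0--> {p, r}  [new]
{p} --1--> {q}  [new]
{p} --2--> {p, r}  [seen]
{p, r} --0--> {p, r}  [seen]
{p, r} --1--> {q}  [seen]
{p, r} --2--> {p, q, r, s}  [new]
{q} --0--> {p, q, r, s}  [seen]
{q} --1--> {s}  [new]
{q} --2--> {p, r, s}  [new]
{p, q, r, s} --0--> {p, q, r, s}  [seen]
{p, q, r, s} --1--> {p, q, s}  [new]
{p, q, r, s} --2--> {p, q, r, s}  [seen]
{s} --0--> {q}  [seen]
{s} --1--> {p}  [seen]
{s} --2--> {p, q}  [new]
{p, r, s} --0--> {p, q, r}  [new]
{p, r, s} --1--> {p, q}  [seen]
{p, r, s} --2--> {p, q, r, s}  [seen]
{p, q, s} --0--> {p, q, r, s}  [seen]
{p, q, s} --1--> {p, q, s}  [seen]
{p, q, s} --2--> {p, q, r, s}  [seen]
{p, q} --0--> {p, q, r, s}  [seen]
{p, q} --1--> {q, s}  [new]
{p, q} --2--> {p, r, s}  [seen]
{p, q, r} --0--> {p, q, r, s}  [seen]
{p, q, r} --1--> {q, s}  [seen]
{p, q, r} --2--> {p, q, r, s}  [seen]
{q, s} --0--> {p, q, r, s}  [seen]
{q, s} --1--> {p, s}  [new]
{q, s} --2--> {p, q, r, s}  [seen]
{p, s} --0--> {p, q, r}  [seen]
{p, s} --1--> {p, q}  [seen]
{p, s} --2--> {p, q, r}  [seen]
Reachable DFA states: {p}, {p, r}, {q}, {p, q, r, s}, {s}, {p, r, s}, {p, q, s}, {p, q}, {p, q, r}, {q, s}, {p, s}.

11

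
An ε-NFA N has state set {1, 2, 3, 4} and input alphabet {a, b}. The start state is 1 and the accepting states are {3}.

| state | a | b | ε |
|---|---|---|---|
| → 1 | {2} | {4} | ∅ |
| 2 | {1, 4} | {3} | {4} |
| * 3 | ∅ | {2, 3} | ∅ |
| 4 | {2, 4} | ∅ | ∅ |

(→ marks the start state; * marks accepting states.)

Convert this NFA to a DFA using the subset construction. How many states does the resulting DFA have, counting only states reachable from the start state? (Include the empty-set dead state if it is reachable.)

Start state of the DFA: {1} (ε-closure of the NFA start).
{1} --a--> {2, 4}  [new]
{1} --b--> {4}  [new]
{2, 4} --a--> {1, 2, 4}  [new]
{2, 4} --b--> {3}  [new]
{4} --a--> {2, 4}  [seen]
{4} --b--> ∅  [new]
{1, 2, 4} --a--> {1, 2, 4}  [seen]
{1, 2, 4} --b--> {3, 4}  [new]
{3} --a--> ∅  [seen]
{3} --b--> {2, 3, 4}  [new]
∅ --a--> ∅  [seen]
∅ --b--> ∅  [seen]
{3, 4} --a--> {2, 4}  [seen]
{3, 4} --b--> {2, 3, 4}  [seen]
{2, 3, 4} --a--> {1, 2, 4}  [seen]
{2, 3, 4} --b--> {2, 3, 4}  [seen]
Reachable DFA states: {1}, {2, 4}, {4}, {1, 2, 4}, {3}, ∅, {3, 4}, {2, 3, 4}.

8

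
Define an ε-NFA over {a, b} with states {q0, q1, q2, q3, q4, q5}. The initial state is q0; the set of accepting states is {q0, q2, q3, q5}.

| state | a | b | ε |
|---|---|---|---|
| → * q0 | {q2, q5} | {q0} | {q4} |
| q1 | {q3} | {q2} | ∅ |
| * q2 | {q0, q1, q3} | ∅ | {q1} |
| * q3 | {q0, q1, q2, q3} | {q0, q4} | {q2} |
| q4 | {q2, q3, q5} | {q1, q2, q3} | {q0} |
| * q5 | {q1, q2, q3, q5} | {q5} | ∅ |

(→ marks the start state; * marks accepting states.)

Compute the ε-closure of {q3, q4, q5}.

{q0, q1, q2, q3, q4, q5}

Begin with {q3, q4, q5}.
q3 →ε {q2}; add q2.
q2 →ε {q1}; add q1.
q4 →ε {q0}; add q0.
ε-closure = {q0, q1, q2, q3, q4, q5}.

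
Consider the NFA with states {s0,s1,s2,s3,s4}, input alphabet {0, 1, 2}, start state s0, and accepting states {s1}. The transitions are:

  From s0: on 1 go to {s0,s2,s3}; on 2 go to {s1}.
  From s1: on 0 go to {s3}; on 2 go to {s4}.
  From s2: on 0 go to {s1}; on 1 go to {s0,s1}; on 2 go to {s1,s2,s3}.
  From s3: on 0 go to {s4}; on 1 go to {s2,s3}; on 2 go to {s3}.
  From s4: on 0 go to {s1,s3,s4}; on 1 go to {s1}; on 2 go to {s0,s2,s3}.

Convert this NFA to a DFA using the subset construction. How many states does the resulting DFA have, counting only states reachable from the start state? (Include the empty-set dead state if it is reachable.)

Start state of the DFA: {s0}.
{s0} --0--> ∅  [new]
{s0} --1--> {s0,s2,s3}  [new]
{s0} --2--> {s1}  [new]
∅ --0--> ∅  [seen]
∅ --1--> ∅  [seen]
∅ --2--> ∅  [seen]
{s0,s2,s3} --0--> {s1,s4}  [new]
{s0,s2,s3} --1--> {s0,s1,s2,s3}  [new]
{s0,s2,s3} --2--> {s1,s2,s3}  [new]
{s1} --0--> {s3}  [new]
{s1} --1--> ∅  [seen]
{s1} --2--> {s4}  [new]
{s1,s4} --0--> {s1,s3,s4}  [new]
{s1,s4} --1--> {s1}  [seen]
{s1,s4} --2--> {s0,s2,s3,s4}  [new]
{s0,s1,s2,s3} --0--> {s1,s3,s4}  [seen]
{s0,s1,s2,s3} --1--> {s0,s1,s2,s3}  [seen]
{s0,s1,s2,s3} --2--> {s1,s2,s3,s4}  [new]
{s1,s2,s3} --0--> {s1,s3,s4}  [seen]
{s1,s2,s3} --1--> {s0,s1,s2,s3}  [seen]
{s1,s2,s3} --2--> {s1,s2,s3,s4}  [seen]
{s3} --0--> {s4}  [seen]
{s3} --1--> {s2,s3}  [new]
{s3} --2--> {s3}  [seen]
{s4} --0--> {s1,s3,s4}  [seen]
{s4} --1--> {s1}  [seen]
{s4} --2--> {s0,s2,s3}  [seen]
{s1,s3,s4} --0--> {s1,s3,s4}  [seen]
{s1,s3,s4} --1--> {s1,s2,s3}  [seen]
{s1,s3,s4} --2--> {s0,s2,s3,s4}  [seen]
{s0,s2,s3,s4} --0--> {s1,s3,s4}  [seen]
{s0,s2,s3,s4} --1--> {s0,s1,s2,s3}  [seen]
{s0,s2,s3,s4} --2--> {s0,s1,s2,s3}  [seen]
{s1,s2,s3,s4} --0--> {s1,s3,s4}  [seen]
{s1,s2,s3,s4} --1--> {s0,s1,s2,s3}  [seen]
{s1,s2,s3,s4} --2--> {s0,s1,s2,s3,s4}  [new]
{s2,s3} --0--> {s1,s4}  [seen]
{s2,s3} --1--> {s0,s1,s2,s3}  [seen]
{s2,s3} --2--> {s1,s2,s3}  [seen]
{s0,s1,s2,s3,s4} --0--> {s1,s3,s4}  [seen]
{s0,s1,s2,s3,s4} --1--> {s0,s1,s2,s3}  [seen]
{s0,s1,s2,s3,s4} --2--> {s0,s1,s2,s3,s4}  [seen]
Reachable DFA states: {s0}, ∅, {s0,s2,s3}, {s1}, {s1,s4}, {s0,s1,s2,s3}, {s1,s2,s3}, {s3}, {s4}, {s1,s3,s4}, {s0,s2,s3,s4}, {s1,s2,s3,s4}, {s2,s3}, {s0,s1,s2,s3,s4}.

14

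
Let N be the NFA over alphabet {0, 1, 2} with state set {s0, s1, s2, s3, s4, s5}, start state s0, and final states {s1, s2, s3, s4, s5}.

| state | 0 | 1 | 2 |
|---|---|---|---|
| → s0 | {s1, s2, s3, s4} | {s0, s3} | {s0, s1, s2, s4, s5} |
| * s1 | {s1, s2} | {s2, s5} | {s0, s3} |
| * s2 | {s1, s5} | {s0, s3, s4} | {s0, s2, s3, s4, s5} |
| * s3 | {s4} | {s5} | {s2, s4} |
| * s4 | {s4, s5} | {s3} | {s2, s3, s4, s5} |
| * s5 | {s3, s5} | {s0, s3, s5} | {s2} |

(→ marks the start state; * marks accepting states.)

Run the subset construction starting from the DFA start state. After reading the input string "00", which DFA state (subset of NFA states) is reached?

{s1, s2, s4, s5}

Start: {s0}.
δ(s0,0) = {s1, s2, s3, s4}.
Union: {s1, s2, s3, s4}.
After 0: {s1, s2, s3, s4}.
δ(s1,0) = {s1, s2}; δ(s2,0) = {s1, s5}; δ(s3,0) = {s4}; δ(s4,0) = {s4, s5}.
Union: {s1, s2, s4, s5}.
After 0: {s1, s2, s4, s5}.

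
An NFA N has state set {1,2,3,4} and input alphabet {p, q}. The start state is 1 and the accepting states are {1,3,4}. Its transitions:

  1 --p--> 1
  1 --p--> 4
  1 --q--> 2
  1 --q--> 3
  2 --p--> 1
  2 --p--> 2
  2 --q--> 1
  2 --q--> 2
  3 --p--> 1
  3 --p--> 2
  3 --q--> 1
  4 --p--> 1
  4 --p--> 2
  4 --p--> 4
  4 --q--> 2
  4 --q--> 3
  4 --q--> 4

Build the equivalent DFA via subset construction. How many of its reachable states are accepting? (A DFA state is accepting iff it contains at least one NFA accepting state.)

8

Start state of the DFA: {1}.
{1} --p--> {1,4}  [new]
{1} --q--> {2,3}  [new]
{1,4} --p--> {1,2,4}  [new]
{1,4} --q--> {2,3,4}  [new]
{2,3} --p--> {1,2}  [new]
{2,3} --q--> {1,2}  [seen]
{1,2,4} --p--> {1,2,4}  [seen]
{1,2,4} --q--> {1,2,3,4}  [new]
{2,3,4} --p--> {1,2,4}  [seen]
{2,3,4} --q--> {1,2,3,4}  [seen]
{1,2} --p--> {1,2,4}  [seen]
{1,2} --q--> {1,2,3}  [new]
{1,2,3,4} --p--> {1,2,4}  [seen]
{1,2,3,4} --q--> {1,2,3,4}  [seen]
{1,2,3} --p--> {1,2,4}  [seen]
{1,2,3} --q--> {1,2,3}  [seen]
Reachable DFA states: {1}, {1,4}, {2,3}, {1,2,4}, {2,3,4}, {1,2}, {1,2,3,4}, {1,2,3}.
Accepting DFA states (contain an NFA accepting state): {1}, {1,4}, {2,3}, {1,2,4}, {2,3,4}, {1,2}, {1,2,3,4}, {1,2,3}.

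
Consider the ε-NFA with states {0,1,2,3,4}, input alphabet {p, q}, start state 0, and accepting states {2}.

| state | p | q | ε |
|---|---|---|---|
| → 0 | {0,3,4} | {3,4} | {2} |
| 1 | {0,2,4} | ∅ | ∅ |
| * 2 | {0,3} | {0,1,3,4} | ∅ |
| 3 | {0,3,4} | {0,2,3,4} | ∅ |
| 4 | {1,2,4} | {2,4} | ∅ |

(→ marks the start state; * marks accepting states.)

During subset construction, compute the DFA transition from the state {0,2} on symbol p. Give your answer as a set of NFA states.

{0,2,3,4}

δ(0,p) = {0,3,4}; δ(2,p) = {0,3}.
Union: {0,3,4}.
ε-closure gives {0,2,3,4}.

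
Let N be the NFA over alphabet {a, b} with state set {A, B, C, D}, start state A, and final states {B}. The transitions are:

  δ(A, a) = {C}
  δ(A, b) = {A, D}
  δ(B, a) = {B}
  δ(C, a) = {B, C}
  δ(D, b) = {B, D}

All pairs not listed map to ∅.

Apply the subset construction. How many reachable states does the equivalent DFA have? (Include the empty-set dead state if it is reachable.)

6

Start state of the DFA: {A}.
{A} --a--> {C}  [new]
{A} --b--> {A, D}  [new]
{C} --a--> {B, C}  [new]
{C} --b--> ∅  [new]
{A, D} --a--> {C}  [seen]
{A, D} --b--> {A, B, D}  [new]
{B, C} --a--> {B, C}  [seen]
{B, C} --b--> ∅  [seen]
∅ --a--> ∅  [seen]
∅ --b--> ∅  [seen]
{A, B, D} --a--> {B, C}  [seen]
{A, B, D} --b--> {A, B, D}  [seen]
Reachable DFA states: {A}, {C}, {A, D}, {B, C}, ∅, {A, B, D}.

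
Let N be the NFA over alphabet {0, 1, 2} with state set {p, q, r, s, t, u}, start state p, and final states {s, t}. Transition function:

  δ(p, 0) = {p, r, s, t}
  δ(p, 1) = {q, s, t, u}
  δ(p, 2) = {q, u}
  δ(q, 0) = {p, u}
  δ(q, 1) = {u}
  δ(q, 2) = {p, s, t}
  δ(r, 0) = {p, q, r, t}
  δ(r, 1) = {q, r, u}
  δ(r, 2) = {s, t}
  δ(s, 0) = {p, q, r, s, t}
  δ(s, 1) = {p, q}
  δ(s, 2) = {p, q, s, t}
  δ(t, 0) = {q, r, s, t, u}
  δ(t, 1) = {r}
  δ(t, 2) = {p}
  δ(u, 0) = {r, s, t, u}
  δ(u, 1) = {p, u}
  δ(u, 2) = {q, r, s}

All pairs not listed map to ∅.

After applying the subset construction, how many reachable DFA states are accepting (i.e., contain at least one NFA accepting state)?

7

Start state of the DFA: {p}.
{p} --0--> {p, r, s, t}  [new]
{p} --1--> {q, s, t, u}  [new]
{p} --2--> {q, u}  [new]
{p, r, s, t} --0--> {p, q, r, s, t, u}  [new]
{p, r, s, t} --1--> {p, q, r, s, t, u}  [seen]
{p, r, s, t} --2--> {p, q, s, t, u}  [new]
{q, s, t, u} --0--> {p, q, r, s, t, u}  [seen]
{q, s, t, u} --1--> {p, q, r, u}  [new]
{q, s, t, u} --2--> {p, q, r, s, t}  [new]
{q, u} --0--> {p, r, s, t, u}  [new]
{q, u} --1--> {p, u}  [new]
{q, u} --2--> {p, q, r, s, t}  [seen]
{p, q, r, s, t, u} --0--> {p, q, r, s, t, u}  [seen]
{p, q, r, s, t, u} --1--> {p, q, r, s, t, u}  [seen]
{p, q, r, s, t, u} --2--> {p, q, r, s, t, u}  [seen]
{p, q, s, t, u} --0--> {p, q, r, s, t, u}  [seen]
{p, q, s, t, u} --1--> {p, q, r, s, t, u}  [seen]
{p, q, s, t, u} --2--> {p, q, r, s, t, u}  [seen]
{p, q, r, u} --0--> {p, q, r, s, t, u}  [seen]
{p, q, r, u} --1--> {p, q, r, s, t, u}  [seen]
{p, q, r, u} --2--> {p, q, r, s, t, u}  [seen]
{p, q, r, s, t} --0--> {p, q, r, s, t, u}  [seen]
{p, q, r, s, t} --1--> {p, q, r, s, t, u}  [seen]
{p, q, r, s, t} --2--> {p, q, s, t, u}  [seen]
{p, r, s, t, u} --0--> {p, q, r, s, t, u}  [seen]
{p, r, s, t, u} --1--> {p, q, r, s, t, u}  [seen]
{p, r, s, t, u} --2--> {p, q, r, s, t, u}  [seen]
{p, u} --0--> {p, r, s, t, u}  [seen]
{p, u} --1--> {p, q, s, t, u}  [seen]
{p, u} --2--> {q, r, s, u}  [new]
{q, r, s, u} --0--> {p, q, r, s, t, u}  [seen]
{q, r, s, u} --1--> {p, q, r, u}  [seen]
{q, r, s, u} --2--> {p, q, r, s, t}  [seen]
Reachable DFA states: {p}, {p, r, s, t}, {q, s, t, u}, {q, u}, {p, q, r, s, t, u}, {p, q, s, t, u}, {p, q, r, u}, {p, q, r, s, t}, {p, r, s, t, u}, {p, u}, {q, r, s, u}.
Accepting DFA states (contain an NFA accepting state): {p, r, s, t}, {q, s, t, u}, {p, q, r, s, t, u}, {p, q, s, t, u}, {p, q, r, s, t}, {p, r, s, t, u}, {q, r, s, u}.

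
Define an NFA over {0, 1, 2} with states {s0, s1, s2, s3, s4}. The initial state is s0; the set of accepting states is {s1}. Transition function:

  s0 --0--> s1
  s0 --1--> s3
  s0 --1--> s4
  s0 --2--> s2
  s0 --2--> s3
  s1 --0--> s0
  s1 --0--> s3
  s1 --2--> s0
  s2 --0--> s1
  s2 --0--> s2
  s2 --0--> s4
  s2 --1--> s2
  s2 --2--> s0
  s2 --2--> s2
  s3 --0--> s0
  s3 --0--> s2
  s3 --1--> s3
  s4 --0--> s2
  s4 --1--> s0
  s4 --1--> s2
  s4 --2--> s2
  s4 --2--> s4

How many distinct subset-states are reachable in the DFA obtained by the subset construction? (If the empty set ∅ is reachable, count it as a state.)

16

Start state of the DFA: {s0}.
{s0} --0--> {s1}  [new]
{s0} --1--> {s3, s4}  [new]
{s0} --2--> {s2, s3}  [new]
{s1} --0--> {s0, s3}  [new]
{s1} --1--> ∅  [new]
{s1} --2--> {s0}  [seen]
{s3, s4} --0--> {s0, s2}  [new]
{s3, s4} --1--> {s0, s2, s3}  [new]
{s3, s4} --2--> {s2, s4}  [new]
{s2, s3} --0--> {s0, s1, s2, s4}  [new]
{s2, s3} --1--> {s2, s3}  [seen]
{s2, s3} --2--> {s0, s2}  [seen]
{s0, s3} --0--> {s0, s1, s2}  [new]
{s0, s3} --1--> {s3, s4}  [seen]
{s0, s3} --2--> {s2, s3}  [seen]
∅ --0--> ∅  [seen]
∅ --1--> ∅  [seen]
∅ --2--> ∅  [seen]
{s0, s2} --0--> {s1, s2, s4}  [new]
{s0, s2} --1--> {s2, s3, s4}  [new]
{s0, s2} --2--> {s0, s2, s3}  [seen]
{s0, s2, s3} --0--> {s0, s1, s2, s4}  [seen]
{s0, s2, s3} --1--> {s2, s3, s4}  [seen]
{s0, s2, s3} --2--> {s0, s2, s3}  [seen]
{s2, s4} --0--> {s1, s2, s4}  [seen]
{s2, s4} --1--> {s0, s2}  [seen]
{s2, s4} --2--> {s0, s2, s4}  [new]
{s0, s1, s2, s4} --0--> {s0, s1, s2, s3, s4}  [new]
{s0, s1, s2, s4} --1--> {s0, s2, s3, s4}  [new]
{s0, s1, s2, s4} --2--> {s0, s2, s3, s4}  [seen]
{s0, s1, s2} --0--> {s0, s1, s2, s3, s4}  [seen]
{s0, s1, s2} --1--> {s2, s3, s4}  [seen]
{s0, s1, s2} --2--> {s0, s2, s3}  [seen]
{s1, s2, s4} --0--> {s0, s1, s2, s3, s4}  [seen]
{s1, s2, s4} --1--> {s0, s2}  [seen]
{s1, s2, s4} --2--> {s0, s2, s4}  [seen]
{s2, s3, s4} --0--> {s0, s1, s2, s4}  [seen]
{s2, s3, s4} --1--> {s0, s2, s3}  [seen]
{s2, s3, s4} --2--> {s0, s2, s4}  [seen]
{s0, s2, s4} --0--> {s1, s2, s4}  [seen]
{s0, s2, s4} --1--> {s0, s2, s3, s4}  [seen]
{s0, s2, s4} --2--> {s0, s2, s3, s4}  [seen]
{s0, s1, s2, s3, s4} --0--> {s0, s1, s2, s3, s4}  [seen]
{s0, s1, s2, s3, s4} --1--> {s0, s2, s3, s4}  [seen]
{s0, s1, s2, s3, s4} --2--> {s0, s2, s3, s4}  [seen]
{s0, s2, s3, s4} --0--> {s0, s1, s2, s4}  [seen]
{s0, s2, s3, s4} --1--> {s0, s2, s3, s4}  [seen]
{s0, s2, s3, s4} --2--> {s0, s2, s3, s4}  [seen]
Reachable DFA states: {s0}, {s1}, {s3, s4}, {s2, s3}, {s0, s3}, ∅, {s0, s2}, {s0, s2, s3}, {s2, s4}, {s0, s1, s2, s4}, {s0, s1, s2}, {s1, s2, s4}, {s2, s3, s4}, {s0, s2, s4}, {s0, s1, s2, s3, s4}, {s0, s2, s3, s4}.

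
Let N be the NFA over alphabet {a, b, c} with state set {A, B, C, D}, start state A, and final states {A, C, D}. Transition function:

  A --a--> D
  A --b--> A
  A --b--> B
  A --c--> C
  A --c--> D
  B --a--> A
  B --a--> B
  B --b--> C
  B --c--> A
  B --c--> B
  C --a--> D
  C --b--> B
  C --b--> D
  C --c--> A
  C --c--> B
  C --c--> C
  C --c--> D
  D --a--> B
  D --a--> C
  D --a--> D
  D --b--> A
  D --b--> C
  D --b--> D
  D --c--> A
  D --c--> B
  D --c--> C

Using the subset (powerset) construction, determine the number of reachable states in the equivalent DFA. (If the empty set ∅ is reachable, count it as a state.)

9

Start state of the DFA: {A}.
{A} --a--> {D}  [new]
{A} --b--> {A, B}  [new]
{A} --c--> {C, D}  [new]
{D} --a--> {B, C, D}  [new]
{D} --b--> {A, C, D}  [new]
{D} --c--> {A, B, C}  [new]
{A, B} --a--> {A, B, D}  [new]
{A, B} --b--> {A, B, C}  [seen]
{A, B} --c--> {A, B, C, D}  [new]
{C, D} --a--> {B, C, D}  [seen]
{C, D} --b--> {A, B, C, D}  [seen]
{C, D} --c--> {A, B, C, D}  [seen]
{B, C, D} --a--> {A, B, C, D}  [seen]
{B, C, D} --b--> {A, B, C, D}  [seen]
{B, C, D} --c--> {A, B, C, D}  [seen]
{A, C, D} --a--> {B, C, D}  [seen]
{A, C, D} --b--> {A, B, C, D}  [seen]
{A, C, D} --c--> {A, B, C, D}  [seen]
{A, B, C} --a--> {A, B, D}  [seen]
{A, B, C} --b--> {A, B, C, D}  [seen]
{A, B, C} --c--> {A, B, C, D}  [seen]
{A, B, D} --a--> {A, B, C, D}  [seen]
{A, B, D} --b--> {A, B, C, D}  [seen]
{A, B, D} --c--> {A, B, C, D}  [seen]
{A, B, C, D} --a--> {A, B, C, D}  [seen]
{A, B, C, D} --b--> {A, B, C, D}  [seen]
{A, B, C, D} --c--> {A, B, C, D}  [seen]
Reachable DFA states: {A}, {D}, {A, B}, {C, D}, {B, C, D}, {A, C, D}, {A, B, C}, {A, B, D}, {A, B, C, D}.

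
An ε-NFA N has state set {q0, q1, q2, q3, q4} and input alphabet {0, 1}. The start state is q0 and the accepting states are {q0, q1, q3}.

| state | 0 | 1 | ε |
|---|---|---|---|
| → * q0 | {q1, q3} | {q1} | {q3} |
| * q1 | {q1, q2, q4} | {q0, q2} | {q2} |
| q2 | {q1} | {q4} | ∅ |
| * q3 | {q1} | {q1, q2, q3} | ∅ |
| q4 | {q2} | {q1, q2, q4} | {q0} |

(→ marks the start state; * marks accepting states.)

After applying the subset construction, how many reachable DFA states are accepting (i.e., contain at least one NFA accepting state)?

3

Start state of the DFA: {q0, q3} (ε-closure of the NFA start).
{q0, q3} --0--> {q1, q2, q3}  [new]
{q0, q3} --1--> {q1, q2, q3}  [seen]
{q1, q2, q3} --0--> {q0, q1, q2, q3, q4}  [new]
{q1, q2, q3} --1--> {q0, q1, q2, q3, q4}  [seen]
{q0, q1, q2, q3, q4} --0--> {q0, q1, q2, q3, q4}  [seen]
{q0, q1, q2, q3, q4} --1--> {q0, q1, q2, q3, q4}  [seen]
Reachable DFA states: {q0, q3}, {q1, q2, q3}, {q0, q1, q2, q3, q4}.
Accepting DFA states (contain an NFA accepting state): {q0, q3}, {q1, q2, q3}, {q0, q1, q2, q3, q4}.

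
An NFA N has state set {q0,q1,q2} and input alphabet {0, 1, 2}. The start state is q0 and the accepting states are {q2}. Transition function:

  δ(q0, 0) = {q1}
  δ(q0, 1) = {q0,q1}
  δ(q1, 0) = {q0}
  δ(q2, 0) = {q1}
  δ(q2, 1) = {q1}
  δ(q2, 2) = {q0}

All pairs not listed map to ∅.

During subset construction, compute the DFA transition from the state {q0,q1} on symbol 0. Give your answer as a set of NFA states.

δ(q0,0) = {q1}; δ(q1,0) = {q0}.
Union: {q0,q1}.

{q0,q1}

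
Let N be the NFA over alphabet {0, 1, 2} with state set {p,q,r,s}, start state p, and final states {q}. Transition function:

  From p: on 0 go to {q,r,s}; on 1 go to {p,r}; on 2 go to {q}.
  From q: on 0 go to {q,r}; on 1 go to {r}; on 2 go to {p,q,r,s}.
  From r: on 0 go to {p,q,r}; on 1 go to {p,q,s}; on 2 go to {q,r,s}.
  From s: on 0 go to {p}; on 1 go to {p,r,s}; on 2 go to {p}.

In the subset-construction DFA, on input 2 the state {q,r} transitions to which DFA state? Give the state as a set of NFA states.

{p,q,r,s}

δ(q,2) = {p,q,r,s}; δ(r,2) = {q,r,s}.
Union: {p,q,r,s}.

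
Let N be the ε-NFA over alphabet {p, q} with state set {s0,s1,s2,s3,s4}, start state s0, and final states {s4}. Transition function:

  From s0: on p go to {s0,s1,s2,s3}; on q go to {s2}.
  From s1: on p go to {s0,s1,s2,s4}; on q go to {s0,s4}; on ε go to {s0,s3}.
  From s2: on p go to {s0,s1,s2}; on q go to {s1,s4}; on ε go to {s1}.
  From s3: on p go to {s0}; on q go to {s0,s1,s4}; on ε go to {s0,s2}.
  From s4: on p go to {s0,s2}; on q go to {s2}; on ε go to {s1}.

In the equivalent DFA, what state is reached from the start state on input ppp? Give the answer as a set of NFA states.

{s0,s1,s2,s3,s4}

Start: {s0}.
δ(s0,p) = {s0,s1,s2,s3}.
Union: {s0,s1,s2,s3}.
After p: {s0,s1,s2,s3}.
δ(s0,p) = {s0,s1,s2,s3}; δ(s1,p) = {s0,s1,s2,s4}; δ(s2,p) = {s0,s1,s2}; δ(s3,p) = {s0}.
Union: {s0,s1,s2,s3,s4}.
After p: {s0,s1,s2,s3,s4}.
δ(s0,p) = {s0,s1,s2,s3}; δ(s1,p) = {s0,s1,s2,s4}; δ(s2,p) = {s0,s1,s2}; δ(s3,p) = {s0}; δ(s4,p) = {s0,s2}.
Union: {s0,s1,s2,s3,s4}.
After p: {s0,s1,s2,s3,s4}.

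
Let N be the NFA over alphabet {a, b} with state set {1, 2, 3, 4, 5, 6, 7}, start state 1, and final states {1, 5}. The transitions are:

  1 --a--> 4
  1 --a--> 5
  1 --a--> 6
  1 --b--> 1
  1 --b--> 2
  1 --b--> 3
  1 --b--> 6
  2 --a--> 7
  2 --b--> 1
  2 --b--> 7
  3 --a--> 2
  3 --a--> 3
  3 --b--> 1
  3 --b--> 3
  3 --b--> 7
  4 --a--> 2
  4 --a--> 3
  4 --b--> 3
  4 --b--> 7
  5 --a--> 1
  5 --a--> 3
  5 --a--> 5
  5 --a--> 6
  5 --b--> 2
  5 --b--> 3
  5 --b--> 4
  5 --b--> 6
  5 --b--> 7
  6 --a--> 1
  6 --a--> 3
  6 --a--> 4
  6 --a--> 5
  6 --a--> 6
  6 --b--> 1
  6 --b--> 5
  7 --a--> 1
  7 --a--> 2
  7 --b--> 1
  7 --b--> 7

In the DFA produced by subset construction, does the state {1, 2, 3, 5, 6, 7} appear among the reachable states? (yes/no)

yes

Start state of the DFA: {1}.
{1} --a--> {4, 5, 6}  [new]
{1} --b--> {1, 2, 3, 6}  [new]
{4, 5, 6} --a--> {1, 2, 3, 4, 5, 6}  [new]
{4, 5, 6} --b--> {1, 2, 3, 4, 5, 6, 7}  [new]
{1, 2, 3, 6} --a--> {1, 2, 3, 4, 5, 6, 7}  [seen]
{1, 2, 3, 6} --b--> {1, 2, 3, 5, 6, 7}  [new]
{1, 2, 3, 4, 5, 6} --a--> {1, 2, 3, 4, 5, 6, 7}  [seen]
{1, 2, 3, 4, 5, 6} --b--> {1, 2, 3, 4, 5, 6, 7}  [seen]
{1, 2, 3, 4, 5, 6, 7} --a--> {1, 2, 3, 4, 5, 6, 7}  [seen]
{1, 2, 3, 4, 5, 6, 7} --b--> {1, 2, 3, 4, 5, 6, 7}  [seen]
{1, 2, 3, 5, 6, 7} --a--> {1, 2, 3, 4, 5, 6, 7}  [seen]
{1, 2, 3, 5, 6, 7} --b--> {1, 2, 3, 4, 5, 6, 7}  [seen]
Reachable DFA states: {1}, {4, 5, 6}, {1, 2, 3, 6}, {1, 2, 3, 4, 5, 6}, {1, 2, 3, 4, 5, 6, 7}, {1, 2, 3, 5, 6, 7}.
{1, 2, 3, 5, 6, 7} is among them.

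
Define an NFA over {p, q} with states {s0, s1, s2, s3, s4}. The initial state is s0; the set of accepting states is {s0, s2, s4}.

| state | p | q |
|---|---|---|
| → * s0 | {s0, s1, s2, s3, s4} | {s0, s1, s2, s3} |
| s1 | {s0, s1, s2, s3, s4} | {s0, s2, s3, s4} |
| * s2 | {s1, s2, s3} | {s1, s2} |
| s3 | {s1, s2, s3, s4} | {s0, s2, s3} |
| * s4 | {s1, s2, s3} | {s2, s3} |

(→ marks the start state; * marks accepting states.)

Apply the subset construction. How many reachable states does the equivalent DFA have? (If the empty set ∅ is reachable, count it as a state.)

Start state of the DFA: {s0}.
{s0} --p--> {s0, s1, s2, s3, s4}  [new]
{s0} --q--> {s0, s1, s2, s3}  [new]
{s0, s1, s2, s3, s4} --p--> {s0, s1, s2, s3, s4}  [seen]
{s0, s1, s2, s3, s4} --q--> {s0, s1, s2, s3, s4}  [seen]
{s0, s1, s2, s3} --p--> {s0, s1, s2, s3, s4}  [seen]
{s0, s1, s2, s3} --q--> {s0, s1, s2, s3, s4}  [seen]
Reachable DFA states: {s0}, {s0, s1, s2, s3, s4}, {s0, s1, s2, s3}.

3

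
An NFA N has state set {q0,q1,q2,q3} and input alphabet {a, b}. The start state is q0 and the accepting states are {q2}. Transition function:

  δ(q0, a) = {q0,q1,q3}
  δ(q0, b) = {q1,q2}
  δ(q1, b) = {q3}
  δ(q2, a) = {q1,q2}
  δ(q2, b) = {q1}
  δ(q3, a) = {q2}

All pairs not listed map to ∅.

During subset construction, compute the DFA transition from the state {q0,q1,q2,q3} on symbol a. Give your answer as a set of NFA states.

δ(q0,a) = {q0,q1,q3}; δ(q1,a) = ∅; δ(q2,a) = {q1,q2}; δ(q3,a) = {q2}.
Union: {q0,q1,q2,q3}.

{q0,q1,q2,q3}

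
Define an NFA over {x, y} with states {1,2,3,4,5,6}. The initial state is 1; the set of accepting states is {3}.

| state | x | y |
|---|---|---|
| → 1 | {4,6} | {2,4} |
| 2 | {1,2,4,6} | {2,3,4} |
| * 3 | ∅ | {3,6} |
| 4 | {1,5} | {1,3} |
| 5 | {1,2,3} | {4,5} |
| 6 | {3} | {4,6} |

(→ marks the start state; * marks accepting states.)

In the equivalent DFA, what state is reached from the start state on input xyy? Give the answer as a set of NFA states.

{1,2,3,4,6}

Start: {1}.
δ(1,x) = {4,6}.
Union: {4,6}.
After x: {4,6}.
δ(4,y) = {1,3}; δ(6,y) = {4,6}.
Union: {1,3,4,6}.
After y: {1,3,4,6}.
δ(1,y) = {2,4}; δ(3,y) = {3,6}; δ(4,y) = {1,3}; δ(6,y) = {4,6}.
Union: {1,2,3,4,6}.
After y: {1,2,3,4,6}.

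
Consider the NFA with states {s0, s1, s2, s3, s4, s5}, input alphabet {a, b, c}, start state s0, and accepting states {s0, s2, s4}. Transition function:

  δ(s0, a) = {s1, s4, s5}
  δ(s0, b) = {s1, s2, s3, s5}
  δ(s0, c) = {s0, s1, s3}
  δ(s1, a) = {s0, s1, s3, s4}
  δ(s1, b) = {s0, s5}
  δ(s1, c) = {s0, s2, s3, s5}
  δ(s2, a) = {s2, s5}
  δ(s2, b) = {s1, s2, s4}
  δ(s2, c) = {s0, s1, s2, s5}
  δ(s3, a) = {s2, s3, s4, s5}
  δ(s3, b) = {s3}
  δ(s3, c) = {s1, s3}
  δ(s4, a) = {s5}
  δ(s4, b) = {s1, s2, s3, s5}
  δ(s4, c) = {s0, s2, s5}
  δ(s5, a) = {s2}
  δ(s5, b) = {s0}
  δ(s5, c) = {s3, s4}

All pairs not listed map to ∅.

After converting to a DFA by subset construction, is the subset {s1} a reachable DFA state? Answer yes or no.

Start state of the DFA: {s0}.
{s0} --a--> {s1, s4, s5}  [new]
{s0} --b--> {s1, s2, s3, s5}  [new]
{s0} --c--> {s0, s1, s3}  [new]
{s1, s4, s5} --a--> {s0, s1, s2, s3, s4, s5}  [new]
{s1, s4, s5} --b--> {s0, s1, s2, s3, s5}  [new]
{s1, s4, s5} --c--> {s0, s2, s3, s4, s5}  [new]
{s1, s2, s3, s5} --a--> {s0, s1, s2, s3, s4, s5}  [seen]
{s1, s2, s3, s5} --b--> {s0, s1, s2, s3, s4, s5}  [seen]
{s1, s2, s3, s5} --c--> {s0, s1, s2, s3, s4, s5}  [seen]
{s0, s1, s3} --a--> {s0, s1, s2, s3, s4, s5}  [seen]
{s0, s1, s3} --b--> {s0, s1, s2, s3, s5}  [seen]
{s0, s1, s3} --c--> {s0, s1, s2, s3, s5}  [seen]
{s0, s1, s2, s3, s4, s5} --a--> {s0, s1, s2, s3, s4, s5}  [seen]
{s0, s1, s2, s3, s4, s5} --b--> {s0, s1, s2, s3, s4, s5}  [seen]
{s0, s1, s2, s3, s4, s5} --c--> {s0, s1, s2, s3, s4, s5}  [seen]
{s0, s1, s2, s3, s5} --a--> {s0, s1, s2, s3, s4, s5}  [seen]
{s0, s1, s2, s3, s5} --b--> {s0, s1, s2, s3, s4, s5}  [seen]
{s0, s1, s2, s3, s5} --c--> {s0, s1, s2, s3, s4, s5}  [seen]
{s0, s2, s3, s4, s5} --a--> {s1, s2, s3, s4, s5}  [new]
{s0, s2, s3, s4, s5} --b--> {s0, s1, s2, s3, s4, s5}  [seen]
{s0, s2, s3, s4, s5} --c--> {s0, s1, s2, s3, s4, s5}  [seen]
{s1, s2, s3, s4, s5} --a--> {s0, s1, s2, s3, s4, s5}  [seen]
{s1, s2, s3, s4, s5} --b--> {s0, s1, s2, s3, s4, s5}  [seen]
{s1, s2, s3, s4, s5} --c--> {s0, s1, s2, s3, s4, s5}  [seen]
Reachable DFA states: {s0}, {s1, s4, s5}, {s1, s2, s3, s5}, {s0, s1, s3}, {s0, s1, s2, s3, s4, s5}, {s0, s1, s2, s3, s5}, {s0, s2, s3, s4, s5}, {s1, s2, s3, s4, s5}.
{s1} is not among them.

no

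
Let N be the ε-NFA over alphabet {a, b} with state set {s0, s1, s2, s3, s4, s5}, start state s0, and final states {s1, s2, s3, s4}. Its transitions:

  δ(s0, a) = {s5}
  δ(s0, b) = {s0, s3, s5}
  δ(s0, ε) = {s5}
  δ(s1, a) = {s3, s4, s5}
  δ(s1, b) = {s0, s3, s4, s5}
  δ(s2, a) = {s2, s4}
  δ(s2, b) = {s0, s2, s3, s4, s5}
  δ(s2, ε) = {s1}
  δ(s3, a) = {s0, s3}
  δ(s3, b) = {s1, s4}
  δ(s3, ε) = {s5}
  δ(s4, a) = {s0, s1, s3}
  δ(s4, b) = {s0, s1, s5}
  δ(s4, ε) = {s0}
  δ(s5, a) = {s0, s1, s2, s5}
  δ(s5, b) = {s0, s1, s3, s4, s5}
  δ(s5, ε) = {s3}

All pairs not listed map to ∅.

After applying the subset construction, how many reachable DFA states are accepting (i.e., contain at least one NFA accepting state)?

Start state of the DFA: {s0, s3, s5} (ε-closure of the NFA start).
{s0, s3, s5} --a--> {s0, s1, s2, s3, s5}  [new]
{s0, s3, s5} --b--> {s0, s1, s3, s4, s5}  [new]
{s0, s1, s2, s3, s5} --a--> {s0, s1, s2, s3, s4, s5}  [new]
{s0, s1, s2, s3, s5} --b--> {s0, s1, s2, s3, s4, s5}  [seen]
{s0, s1, s3, s4, s5} --a--> {s0, s1, s2, s3, s4, s5}  [seen]
{s0, s1, s3, s4, s5} --b--> {s0, s1, s3, s4, s5}  [seen]
{s0, s1, s2, s3, s4, s5} --a--> {s0, s1, s2, s3, s4, s5}  [seen]
{s0, s1, s2, s3, s4, s5} --b--> {s0, s1, s2, s3, s4, s5}  [seen]
Reachable DFA states: {s0, s3, s5}, {s0, s1, s2, s3, s5}, {s0, s1, s3, s4, s5}, {s0, s1, s2, s3, s4, s5}.
Accepting DFA states (contain an NFA accepting state): {s0, s3, s5}, {s0, s1, s2, s3, s5}, {s0, s1, s3, s4, s5}, {s0, s1, s2, s3, s4, s5}.

4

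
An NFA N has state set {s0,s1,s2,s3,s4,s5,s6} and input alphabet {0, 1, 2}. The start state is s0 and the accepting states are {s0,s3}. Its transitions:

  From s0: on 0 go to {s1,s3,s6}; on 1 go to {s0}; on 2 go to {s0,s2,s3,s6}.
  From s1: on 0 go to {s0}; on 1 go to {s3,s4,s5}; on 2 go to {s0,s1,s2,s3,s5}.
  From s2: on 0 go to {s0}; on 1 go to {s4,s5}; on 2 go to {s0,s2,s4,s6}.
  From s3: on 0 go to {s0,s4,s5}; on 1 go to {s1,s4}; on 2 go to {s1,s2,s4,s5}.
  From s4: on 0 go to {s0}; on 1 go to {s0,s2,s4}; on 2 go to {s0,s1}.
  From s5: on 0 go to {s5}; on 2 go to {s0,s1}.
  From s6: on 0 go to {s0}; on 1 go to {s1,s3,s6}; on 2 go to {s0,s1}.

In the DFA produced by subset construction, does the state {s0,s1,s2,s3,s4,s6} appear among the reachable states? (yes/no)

yes

Start state of the DFA: {s0}.
{s0} --0--> {s1,s3,s6}  [new]
{s0} --1--> {s0}  [seen]
{s0} --2--> {s0,s2,s3,s6}  [new]
{s1,s3,s6} --0--> {s0,s4,s5}  [new]
{s1,s3,s6} --1--> {s1,s3,s4,s5,s6}  [new]
{s1,s3,s6} --2--> {s0,s1,s2,s3,s4,s5}  [new]
{s0,s2,s3,s6} --0--> {s0,s1,s3,s4,s5,s6}  [new]
{s0,s2,s3,s6} --1--> {s0,s1,s3,s4,s5,s6}  [seen]
{s0,s2,s3,s6} --2--> {s0,s1,s2,s3,s4,s5,s6}  [new]
{s0,s4,s5} --0--> {s0,s1,s3,s5,s6}  [new]
{s0,s4,s5} --1--> {s0,s2,s4}  [new]
{s0,s4,s5} --2--> {s0,s1,s2,s3,s6}  [new]
{s1,s3,s4,s5,s6} --0--> {s0,s4,s5}  [seen]
{s1,s3,s4,s5,s6} --1--> {s0,s1,s2,s3,s4,s5,s6}  [seen]
{s1,s3,s4,s5,s6} --2--> {s0,s1,s2,s3,s4,s5}  [seen]
{s0,s1,s2,s3,s4,s5} --0--> {s0,s1,s3,s4,s5,s6}  [seen]
{s0,s1,s2,s3,s4,s5} --1--> {s0,s1,s2,s3,s4,s5}  [seen]
{s0,s1,s2,s3,s4,s5} --2--> {s0,s1,s2,s3,s4,s5,s6}  [seen]
{s0,s1,s3,s4,s5,s6} --0--> {s0,s1,s3,s4,s5,s6}  [seen]
{s0,s1,s3,s4,s5,s6} --1--> {s0,s1,s2,s3,s4,s5,s6}  [seen]
{s0,s1,s3,s4,s5,s6} --2--> {s0,s1,s2,s3,s4,s5,s6}  [seen]
{s0,s1,s2,s3,s4,s5,s6} --0--> {s0,s1,s3,s4,s5,s6}  [seen]
{s0,s1,s2,s3,s4,s5,s6} --1--> {s0,s1,s2,s3,s4,s5,s6}  [seen]
{s0,s1,s2,s3,s4,s5,s6} --2--> {s0,s1,s2,s3,s4,s5,s6}  [seen]
{s0,s1,s3,s5,s6} --0--> {s0,s1,s3,s4,s5,s6}  [seen]
{s0,s1,s3,s5,s6} --1--> {s0,s1,s3,s4,s5,s6}  [seen]
{s0,s1,s3,s5,s6} --2--> {s0,s1,s2,s3,s4,s5,s6}  [seen]
{s0,s2,s4} --0--> {s0,s1,s3,s6}  [new]
{s0,s2,s4} --1--> {s0,s2,s4,s5}  [new]
{s0,s2,s4} --2--> {s0,s1,s2,s3,s4,s6}  [new]
{s0,s1,s2,s3,s6} --0--> {s0,s1,s3,s4,s5,s6}  [seen]
{s0,s1,s2,s3,s6} --1--> {s0,s1,s3,s4,s5,s6}  [seen]
{s0,s1,s2,s3,s6} --2--> {s0,s1,s2,s3,s4,s5,s6}  [seen]
{s0,s1,s3,s6} --0--> {s0,s1,s3,s4,s5,s6}  [seen]
{s0,s1,s3,s6} --1--> {s0,s1,s3,s4,s5,s6}  [seen]
{s0,s1,s3,s6} --2--> {s0,s1,s2,s3,s4,s5,s6}  [seen]
{s0,s2,s4,s5} --0--> {s0,s1,s3,s5,s6}  [seen]
{s0,s2,s4,s5} --1--> {s0,s2,s4,s5}  [seen]
{s0,s2,s4,s5} --2--> {s0,s1,s2,s3,s4,s6}  [seen]
{s0,s1,s2,s3,s4,s6} --0--> {s0,s1,s3,s4,s5,s6}  [seen]
{s0,s1,s2,s3,s4,s6} --1--> {s0,s1,s2,s3,s4,s5,s6}  [seen]
{s0,s1,s2,s3,s4,s6} --2--> {s0,s1,s2,s3,s4,s5,s6}  [seen]
Reachable DFA states: {s0}, {s1,s3,s6}, {s0,s2,s3,s6}, {s0,s4,s5}, {s1,s3,s4,s5,s6}, {s0,s1,s2,s3,s4,s5}, {s0,s1,s3,s4,s5,s6}, {s0,s1,s2,s3,s4,s5,s6}, {s0,s1,s3,s5,s6}, {s0,s2,s4}, {s0,s1,s2,s3,s6}, {s0,s1,s3,s6}, {s0,s2,s4,s5}, {s0,s1,s2,s3,s4,s6}.
{s0,s1,s2,s3,s4,s6} is among them.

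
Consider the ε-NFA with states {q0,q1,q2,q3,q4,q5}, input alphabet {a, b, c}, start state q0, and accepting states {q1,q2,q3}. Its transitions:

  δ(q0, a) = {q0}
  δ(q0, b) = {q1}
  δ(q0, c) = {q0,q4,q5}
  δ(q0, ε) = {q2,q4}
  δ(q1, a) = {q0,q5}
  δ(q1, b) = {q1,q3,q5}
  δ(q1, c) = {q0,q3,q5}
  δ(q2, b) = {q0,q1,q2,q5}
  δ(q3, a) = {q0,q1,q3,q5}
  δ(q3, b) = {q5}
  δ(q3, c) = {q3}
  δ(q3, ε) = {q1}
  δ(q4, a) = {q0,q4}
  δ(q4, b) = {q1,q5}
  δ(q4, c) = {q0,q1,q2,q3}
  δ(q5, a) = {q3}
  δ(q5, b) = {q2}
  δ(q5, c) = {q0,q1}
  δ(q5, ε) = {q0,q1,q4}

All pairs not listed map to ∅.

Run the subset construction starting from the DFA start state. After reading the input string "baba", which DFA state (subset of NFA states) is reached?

Start: {q0,q2,q4}.
δ(q0,b) = {q1}; δ(q2,b) = {q0,q1,q2,q5}; δ(q4,b) = {q1,q5}.
Union: {q0,q1,q2,q5}.
ε-closure gives {q0,q1,q2,q4,q5}.
After b: {q0,q1,q2,q4,q5}.
δ(q0,a) = {q0}; δ(q1,a) = {q0,q5}; δ(q2,a) = ∅; δ(q4,a) = {q0,q4}; δ(q5,a) = {q3}.
Union: {q0,q3,q4,q5}.
ε-closure gives {q0,q1,q2,q3,q4,q5}.
After a: {q0,q1,q2,q3,q4,q5}.
δ(q0,b) = {q1}; δ(q1,b) = {q1,q3,q5}; δ(q2,b) = {q0,q1,q2,q5}; δ(q3,b) = {q5}; δ(q4,b) = {q1,q5}; δ(q5,b) = {q2}.
Union: {q0,q1,q2,q3,q5}.
ε-closure gives {q0,q1,q2,q3,q4,q5}.
After b: {q0,q1,q2,q3,q4,q5}.
δ(q0,a) = {q0}; δ(q1,a) = {q0,q5}; δ(q2,a) = ∅; δ(q3,a) = {q0,q1,q3,q5}; δ(q4,a) = {q0,q4}; δ(q5,a) = {q3}.
Union: {q0,q1,q3,q4,q5}.
ε-closure gives {q0,q1,q2,q3,q4,q5}.
After a: {q0,q1,q2,q3,q4,q5}.

{q0,q1,q2,q3,q4,q5}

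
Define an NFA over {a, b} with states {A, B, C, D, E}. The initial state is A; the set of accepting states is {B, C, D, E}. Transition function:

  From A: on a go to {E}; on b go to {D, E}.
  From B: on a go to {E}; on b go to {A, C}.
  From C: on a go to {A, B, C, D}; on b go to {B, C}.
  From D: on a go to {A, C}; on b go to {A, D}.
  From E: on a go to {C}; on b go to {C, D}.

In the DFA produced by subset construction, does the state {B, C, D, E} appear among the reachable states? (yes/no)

yes

Start state of the DFA: {A}.
{A} --a--> {E}  [new]
{A} --b--> {D, E}  [new]
{E} --a--> {C}  [new]
{E} --b--> {C, D}  [new]
{D, E} --a--> {A, C}  [new]
{D, E} --b--> {A, C, D}  [new]
{C} --a--> {A, B, C, D}  [new]
{C} --b--> {B, C}  [new]
{C, D} --a--> {A, B, C, D}  [seen]
{C, D} --b--> {A, B, C, D}  [seen]
{A, C} --a--> {A, B, C, D, E}  [new]
{A, C} --b--> {B, C, D, E}  [new]
{A, C, D} --a--> {A, B, C, D, E}  [seen]
{A, C, D} --b--> {A, B, C, D, E}  [seen]
{A, B, C, D} --a--> {A, B, C, D, E}  [seen]
{A, B, C, D} --b--> {A, B, C, D, E}  [seen]
{B, C} --a--> {A, B, C, D, E}  [seen]
{B, C} --b--> {A, B, C}  [new]
{A, B, C, D, E} --a--> {A, B, C, D, E}  [seen]
{A, B, C, D, E} --b--> {A, B, C, D, E}  [seen]
{B, C, D, E} --a--> {A, B, C, D, E}  [seen]
{B, C, D, E} --b--> {A, B, C, D}  [seen]
{A, B, C} --a--> {A, B, C, D, E}  [seen]
{A, B, C} --b--> {A, B, C, D, E}  [seen]
Reachable DFA states: {A}, {E}, {D, E}, {C}, {C, D}, {A, C}, {A, C, D}, {A, B, C, D}, {B, C}, {A, B, C, D, E}, {B, C, D, E}, {A, B, C}.
{B, C, D, E} is among them.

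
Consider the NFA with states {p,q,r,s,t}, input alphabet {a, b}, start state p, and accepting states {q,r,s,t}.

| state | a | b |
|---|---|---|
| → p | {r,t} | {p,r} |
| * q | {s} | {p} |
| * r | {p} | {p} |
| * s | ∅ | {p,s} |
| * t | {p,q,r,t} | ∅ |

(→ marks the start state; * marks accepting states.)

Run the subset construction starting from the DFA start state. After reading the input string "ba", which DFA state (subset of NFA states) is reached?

Start: {p}.
δ(p,b) = {p,r}.
Union: {p,r}.
After b: {p,r}.
δ(p,a) = {r,t}; δ(r,a) = {p}.
Union: {p,r,t}.
After a: {p,r,t}.

{p,r,t}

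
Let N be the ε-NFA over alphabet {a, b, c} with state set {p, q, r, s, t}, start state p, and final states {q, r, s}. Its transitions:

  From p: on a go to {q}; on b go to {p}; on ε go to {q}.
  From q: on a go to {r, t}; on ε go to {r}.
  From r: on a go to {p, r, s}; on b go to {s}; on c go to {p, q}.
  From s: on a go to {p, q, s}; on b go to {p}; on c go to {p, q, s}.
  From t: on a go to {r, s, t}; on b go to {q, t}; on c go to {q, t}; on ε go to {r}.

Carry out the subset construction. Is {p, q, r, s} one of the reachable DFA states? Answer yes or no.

yes

Start state of the DFA: {p, q, r} (ε-closure of the NFA start).
{p, q, r} --a--> {p, q, r, s, t}  [new]
{p, q, r} --b--> {p, q, r, s}  [new]
{p, q, r} --c--> {p, q, r}  [seen]
{p, q, r, s, t} --a--> {p, q, r, s, t}  [seen]
{p, q, r, s, t} --b--> {p, q, r, s, t}  [seen]
{p, q, r, s, t} --c--> {p, q, r, s, t}  [seen]
{p, q, r, s} --a--> {p, q, r, s, t}  [seen]
{p, q, r, s} --b--> {p, q, r, s}  [seen]
{p, q, r, s} --c--> {p, q, r, s}  [seen]
Reachable DFA states: {p, q, r}, {p, q, r, s, t}, {p, q, r, s}.
{p, q, r, s} is among them.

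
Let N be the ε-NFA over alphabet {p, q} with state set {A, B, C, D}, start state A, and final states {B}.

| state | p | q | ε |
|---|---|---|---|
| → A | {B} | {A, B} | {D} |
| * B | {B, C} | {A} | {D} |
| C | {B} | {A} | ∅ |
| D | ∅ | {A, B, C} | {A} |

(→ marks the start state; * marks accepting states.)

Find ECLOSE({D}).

Begin with {D}.
D →ε {A}; add A.
ε-closure = {A, D}.

{A, D}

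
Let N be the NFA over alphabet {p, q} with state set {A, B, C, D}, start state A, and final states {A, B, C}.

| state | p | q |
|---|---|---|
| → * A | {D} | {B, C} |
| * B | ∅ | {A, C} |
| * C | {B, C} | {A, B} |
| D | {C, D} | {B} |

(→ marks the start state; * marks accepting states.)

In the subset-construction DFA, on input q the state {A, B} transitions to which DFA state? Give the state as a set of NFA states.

δ(A,q) = {B, C}; δ(B,q) = {A, C}.
Union: {A, B, C}.

{A, B, C}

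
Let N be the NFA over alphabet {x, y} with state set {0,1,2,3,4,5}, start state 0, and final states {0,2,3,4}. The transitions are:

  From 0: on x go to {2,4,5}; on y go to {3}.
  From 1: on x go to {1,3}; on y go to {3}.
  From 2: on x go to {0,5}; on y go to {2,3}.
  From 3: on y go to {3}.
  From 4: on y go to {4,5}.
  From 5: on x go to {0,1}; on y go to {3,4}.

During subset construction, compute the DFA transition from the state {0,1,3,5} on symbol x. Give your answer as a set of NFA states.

{0,1,2,3,4,5}

δ(0,x) = {2,4,5}; δ(1,x) = {1,3}; δ(3,x) = ∅; δ(5,x) = {0,1}.
Union: {0,1,2,3,4,5}.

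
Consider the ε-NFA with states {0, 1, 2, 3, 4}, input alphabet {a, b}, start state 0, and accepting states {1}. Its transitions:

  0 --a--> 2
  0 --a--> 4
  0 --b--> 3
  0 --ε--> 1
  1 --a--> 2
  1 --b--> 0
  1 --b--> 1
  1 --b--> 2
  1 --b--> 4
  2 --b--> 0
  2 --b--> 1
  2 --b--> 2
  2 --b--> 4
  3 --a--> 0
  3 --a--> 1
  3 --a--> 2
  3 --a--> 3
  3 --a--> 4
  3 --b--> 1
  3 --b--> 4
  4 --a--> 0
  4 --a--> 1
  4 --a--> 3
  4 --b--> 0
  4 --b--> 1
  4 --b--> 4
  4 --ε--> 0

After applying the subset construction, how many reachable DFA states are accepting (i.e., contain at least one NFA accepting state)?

Start state of the DFA: {0, 1} (ε-closure of the NFA start).
{0, 1} --a--> {0, 1, 2, 4}  [new]
{0, 1} --b--> {0, 1, 2, 3, 4}  [new]
{0, 1, 2, 4} --a--> {0, 1, 2, 3, 4}  [seen]
{0, 1, 2, 4} --b--> {0, 1, 2, 3, 4}  [seen]
{0, 1, 2, 3, 4} --a--> {0, 1, 2, 3, 4}  [seen]
{0, 1, 2, 3, 4} --b--> {0, 1, 2, 3, 4}  [seen]
Reachable DFA states: {0, 1}, {0, 1, 2, 4}, {0, 1, 2, 3, 4}.
Accepting DFA states (contain an NFA accepting state): {0, 1}, {0, 1, 2, 4}, {0, 1, 2, 3, 4}.

3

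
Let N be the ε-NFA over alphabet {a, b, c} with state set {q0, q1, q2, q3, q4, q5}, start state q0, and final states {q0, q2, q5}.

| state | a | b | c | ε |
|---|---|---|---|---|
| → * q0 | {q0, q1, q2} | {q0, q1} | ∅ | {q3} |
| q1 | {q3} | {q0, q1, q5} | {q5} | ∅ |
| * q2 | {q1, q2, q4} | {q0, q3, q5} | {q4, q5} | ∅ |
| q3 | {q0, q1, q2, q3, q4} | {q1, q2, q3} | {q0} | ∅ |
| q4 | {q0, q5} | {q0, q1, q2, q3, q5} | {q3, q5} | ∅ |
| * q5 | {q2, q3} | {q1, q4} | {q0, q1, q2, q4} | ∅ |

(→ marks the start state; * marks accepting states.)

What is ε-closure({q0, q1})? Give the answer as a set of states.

{q0, q1, q3}

Begin with {q0, q1}.
q0 →ε {q3}; add q3.
ε-closure = {q0, q1, q3}.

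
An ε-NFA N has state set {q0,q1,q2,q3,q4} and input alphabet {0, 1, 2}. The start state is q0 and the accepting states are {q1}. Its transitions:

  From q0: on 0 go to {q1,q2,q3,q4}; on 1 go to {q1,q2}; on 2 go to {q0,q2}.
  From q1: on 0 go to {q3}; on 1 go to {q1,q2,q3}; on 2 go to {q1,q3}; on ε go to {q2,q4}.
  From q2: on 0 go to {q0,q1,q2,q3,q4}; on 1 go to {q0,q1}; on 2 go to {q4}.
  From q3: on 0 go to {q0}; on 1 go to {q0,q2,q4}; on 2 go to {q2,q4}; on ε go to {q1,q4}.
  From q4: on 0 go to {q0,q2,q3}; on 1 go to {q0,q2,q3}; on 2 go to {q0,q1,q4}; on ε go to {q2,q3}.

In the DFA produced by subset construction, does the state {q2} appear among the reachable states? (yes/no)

no

Start state of the DFA: {q0} (ε-closure of the NFA start).
{q0} --0--> {q1,q2,q3,q4}  [new]
{q0} --1--> {q1,q2,q3,q4}  [seen]
{q0} --2--> {q0,q2}  [new]
{q1,q2,q3,q4} --0--> {q0,q1,q2,q3,q4}  [new]
{q1,q2,q3,q4} --1--> {q0,q1,q2,q3,q4}  [seen]
{q1,q2,q3,q4} --2--> {q0,q1,q2,q3,q4}  [seen]
{q0,q2} --0--> {q0,q1,q2,q3,q4}  [seen]
{q0,q2} --1--> {q0,q1,q2,q3,q4}  [seen]
{q0,q2} --2--> {q0,q1,q2,q3,q4}  [seen]
{q0,q1,q2,q3,q4} --0--> {q0,q1,q2,q3,q4}  [seen]
{q0,q1,q2,q3,q4} --1--> {q0,q1,q2,q3,q4}  [seen]
{q0,q1,q2,q3,q4} --2--> {q0,q1,q2,q3,q4}  [seen]
Reachable DFA states: {q0}, {q1,q2,q3,q4}, {q0,q2}, {q0,q1,q2,q3,q4}.
{q2} is not among them.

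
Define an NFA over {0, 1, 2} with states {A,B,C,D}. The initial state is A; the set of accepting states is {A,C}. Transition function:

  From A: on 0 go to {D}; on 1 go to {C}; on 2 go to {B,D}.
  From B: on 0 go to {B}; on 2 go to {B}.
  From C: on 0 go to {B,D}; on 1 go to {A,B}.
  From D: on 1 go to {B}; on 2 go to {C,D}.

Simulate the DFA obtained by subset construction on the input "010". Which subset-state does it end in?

{B}

Start: {A}.
δ(A,0) = {D}.
Union: {D}.
After 0: {D}.
δ(D,1) = {B}.
Union: {B}.
After 1: {B}.
δ(B,0) = {B}.
Union: {B}.
After 0: {B}.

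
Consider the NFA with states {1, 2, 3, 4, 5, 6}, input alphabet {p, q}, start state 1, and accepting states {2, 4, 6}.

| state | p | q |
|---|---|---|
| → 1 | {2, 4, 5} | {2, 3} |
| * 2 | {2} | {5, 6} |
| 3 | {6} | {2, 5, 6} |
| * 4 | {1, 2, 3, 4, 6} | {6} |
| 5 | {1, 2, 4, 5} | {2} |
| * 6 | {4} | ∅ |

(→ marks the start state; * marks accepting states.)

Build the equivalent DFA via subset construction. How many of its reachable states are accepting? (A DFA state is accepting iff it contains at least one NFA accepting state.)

Start state of the DFA: {1}.
{1} --p--> {2, 4, 5}  [new]
{1} --q--> {2, 3}  [new]
{2, 4, 5} --p--> {1, 2, 3, 4, 5, 6}  [new]
{2, 4, 5} --q--> {2, 5, 6}  [new]
{2, 3} --p--> {2, 6}  [new]
{2, 3} --q--> {2, 5, 6}  [seen]
{1, 2, 3, 4, 5, 6} --p--> {1, 2, 3, 4, 5, 6}  [seen]
{1, 2, 3, 4, 5, 6} --q--> {2, 3, 5, 6}  [new]
{2, 5, 6} --p--> {1, 2, 4, 5}  [new]
{2, 5, 6} --q--> {2, 5, 6}  [seen]
{2, 6} --p--> {2, 4}  [new]
{2, 6} --q--> {5, 6}  [new]
{2, 3, 5, 6} --p--> {1, 2, 4, 5, 6}  [new]
{2, 3, 5, 6} --q--> {2, 5, 6}  [seen]
{1, 2, 4, 5} --p--> {1, 2, 3, 4, 5, 6}  [seen]
{1, 2, 4, 5} --q--> {2, 3, 5, 6}  [seen]
{2, 4} --p--> {1, 2, 3, 4, 6}  [new]
{2, 4} --q--> {5, 6}  [seen]
{5, 6} --p--> {1, 2, 4, 5}  [seen]
{5, 6} --q--> {2}  [new]
{1, 2, 4, 5, 6} --p--> {1, 2, 3, 4, 5, 6}  [seen]
{1, 2, 4, 5, 6} --q--> {2, 3, 5, 6}  [seen]
{1, 2, 3, 4, 6} --p--> {1, 2, 3, 4, 5, 6}  [seen]
{1, 2, 3, 4, 6} --q--> {2, 3, 5, 6}  [seen]
{2} --p--> {2}  [seen]
{2} --q--> {5, 6}  [seen]
Reachable DFA states: {1}, {2, 4, 5}, {2, 3}, {1, 2, 3, 4, 5, 6}, {2, 5, 6}, {2, 6}, {2, 3, 5, 6}, {1, 2, 4, 5}, {2, 4}, {5, 6}, {1, 2, 4, 5, 6}, {1, 2, 3, 4, 6}, {2}.
Accepting DFA states (contain an NFA accepting state): {2, 4, 5}, {2, 3}, {1, 2, 3, 4, 5, 6}, {2, 5, 6}, {2, 6}, {2, 3, 5, 6}, {1, 2, 4, 5}, {2, 4}, {5, 6}, {1, 2, 4, 5, 6}, {1, 2, 3, 4, 6}, {2}.

12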